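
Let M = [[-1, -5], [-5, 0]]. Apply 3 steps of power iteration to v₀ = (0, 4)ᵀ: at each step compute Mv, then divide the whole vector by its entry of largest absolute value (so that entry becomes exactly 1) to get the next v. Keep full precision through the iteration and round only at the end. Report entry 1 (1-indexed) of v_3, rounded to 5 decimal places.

Mv0 = (-20.000000, 0.000000); divide by -20.000000 → v1 = (1.000000, 0.000000)
Mv1 = (-1.000000, -5.000000); divide by -5.000000 → v2 = (0.200000, 1.000000)
Mv2 = (-5.200000, -1.000000); divide by -5.200000 → v3 = (1.000000, 0.192308)
Requested entry of v3: -520/-520 = 1.00000

1.00000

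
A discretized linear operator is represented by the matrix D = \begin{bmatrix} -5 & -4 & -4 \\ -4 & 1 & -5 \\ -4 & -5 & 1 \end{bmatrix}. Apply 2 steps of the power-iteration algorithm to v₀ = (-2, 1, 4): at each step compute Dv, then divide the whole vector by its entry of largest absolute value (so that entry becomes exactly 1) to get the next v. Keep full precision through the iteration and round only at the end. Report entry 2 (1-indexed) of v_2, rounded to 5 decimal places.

Dv0 = (-10.000000, -11.000000, 7.000000); divide by -11.000000 → v1 = (0.909091, 1.000000, -0.636364)
Dv1 = (-6.000000, 0.545455, -9.272727); divide by -9.272727 → v2 = (0.647059, -0.058824, 1.000000)
Requested entry of v2: -6/102 = -0.05882

-0.05882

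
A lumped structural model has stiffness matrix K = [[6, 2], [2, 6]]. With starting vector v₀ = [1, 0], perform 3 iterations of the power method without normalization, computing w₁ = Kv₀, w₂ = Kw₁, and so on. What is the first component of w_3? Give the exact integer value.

w1 = Kv₀ = (6·1 + 2·0; 2·1 + 6·0) = (6, 2)
w2 = Kw1 = (6·6 + 2·2; 2·6 + 6·2) = (40, 24)
w3 = Kw2 = (288, 224)
The requested component of w3 is 288.

288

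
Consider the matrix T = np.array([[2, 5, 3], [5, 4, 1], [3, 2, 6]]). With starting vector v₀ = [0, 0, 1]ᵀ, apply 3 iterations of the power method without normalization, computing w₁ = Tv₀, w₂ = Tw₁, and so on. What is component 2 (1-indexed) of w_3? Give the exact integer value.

w1 = Tv₀ = (2·0 + 5·0 + 3·1; 5·0 + 4·0 + 1·1; 3·0 + 2·0 + 6·1) = (3, 1, 6)
w2 = Tw1 = (2·3 + 5·1 + 3·6; 5·3 + 4·1 + 1·6; 3·3 + 2·1 + 6·6) = (29, 25, 47)
w3 = Tw2 = (324, 292, 419)
The requested component of w3 is 292.

292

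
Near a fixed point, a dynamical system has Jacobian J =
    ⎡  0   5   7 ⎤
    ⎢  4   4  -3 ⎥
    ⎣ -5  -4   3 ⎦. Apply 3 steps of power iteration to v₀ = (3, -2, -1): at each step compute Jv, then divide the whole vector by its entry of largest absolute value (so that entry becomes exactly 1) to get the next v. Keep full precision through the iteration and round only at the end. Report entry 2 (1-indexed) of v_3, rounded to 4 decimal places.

-0.8818

Jv0 = (-17.00000, 7.00000, -10.00000); divide by -17.00000 → v1 = (1.00000, -0.41176, 0.58824)
Jv1 = (2.05882, 0.58824, -1.58824); divide by 2.05882 → v2 = (1.00000, 0.28571, -0.77143)
Jv2 = (-3.97143, 7.45714, -8.45714); divide by -8.45714 → v3 = (0.46959, -0.88176, 1.00000)
Requested entry of v3: -261/296 = -0.8818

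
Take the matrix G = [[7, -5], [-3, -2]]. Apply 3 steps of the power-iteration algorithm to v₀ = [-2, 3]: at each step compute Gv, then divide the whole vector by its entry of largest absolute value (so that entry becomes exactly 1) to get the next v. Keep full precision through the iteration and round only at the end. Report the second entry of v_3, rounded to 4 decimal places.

Gv0 = (-29.00000, 0.00000); divide by -29.00000 → v1 = (1.00000, 0.00000)
Gv1 = (7.00000, -3.00000); divide by 7.00000 → v2 = (1.00000, -0.42857)
Gv2 = (9.14286, -2.14286); divide by 9.14286 → v3 = (1.00000, -0.23438)
Requested entry of v3: 435/-1856 = -0.2344

-0.2344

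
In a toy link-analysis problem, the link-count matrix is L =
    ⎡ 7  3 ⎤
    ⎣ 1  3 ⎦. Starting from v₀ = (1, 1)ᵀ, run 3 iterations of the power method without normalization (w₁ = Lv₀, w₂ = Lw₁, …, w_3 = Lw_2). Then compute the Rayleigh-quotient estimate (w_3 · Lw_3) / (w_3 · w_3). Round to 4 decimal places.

λ ≈ 7.6750

w1 = Lv₀ = (7·1 + 3·1; 1·1 + 3·1) = (10, 4)
w2 = Lw1 = (7·10 + 3·4; 1·10 + 3·4) = (82, 22)
w3 = Lw2 = (640, 148)
Lw3 = (4924, 1084)
w3·Lw3 = 640·4924 + 148·1084 = 3311792; w3·w3 = 640·640 + 148·148 = 431504
λ ≈ 3311792/431504 = 7.6750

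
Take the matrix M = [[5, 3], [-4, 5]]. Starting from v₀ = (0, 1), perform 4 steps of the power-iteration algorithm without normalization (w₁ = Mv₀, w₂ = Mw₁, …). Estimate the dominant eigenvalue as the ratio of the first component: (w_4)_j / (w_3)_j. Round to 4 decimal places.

w1 = Mv₀ = (3, 5)
w2 = Mw1 = (30, 13)
w3 = Mw2 = (189, -55)
w4 = Mw3 = (780, -1031)
Ratio at component: 780 / 189 = 4.1270

4.1270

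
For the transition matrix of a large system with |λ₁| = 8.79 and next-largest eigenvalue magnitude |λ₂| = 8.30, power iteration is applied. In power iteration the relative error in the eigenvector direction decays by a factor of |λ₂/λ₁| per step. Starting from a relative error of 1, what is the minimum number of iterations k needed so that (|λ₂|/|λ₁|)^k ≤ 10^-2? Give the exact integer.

|λ₂/λ₁| = 8.30/8.79 = 0.94425
Need k ≥ ln(10^-2) / ln(0.94425) = -4.6052 / -0.0574 ≈ 80.287
Smallest integer k satisfying the bound: 81

81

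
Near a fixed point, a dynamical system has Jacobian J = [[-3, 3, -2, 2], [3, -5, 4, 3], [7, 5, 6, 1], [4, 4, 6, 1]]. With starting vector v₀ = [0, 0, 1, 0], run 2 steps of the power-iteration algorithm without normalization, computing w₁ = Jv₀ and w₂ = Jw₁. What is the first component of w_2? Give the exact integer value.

18

w1 = Jv₀ = (-2, 4, 6, 6)
w2 = Jw1 = (18, 16, 48, 50)
The requested component of w2 is 18.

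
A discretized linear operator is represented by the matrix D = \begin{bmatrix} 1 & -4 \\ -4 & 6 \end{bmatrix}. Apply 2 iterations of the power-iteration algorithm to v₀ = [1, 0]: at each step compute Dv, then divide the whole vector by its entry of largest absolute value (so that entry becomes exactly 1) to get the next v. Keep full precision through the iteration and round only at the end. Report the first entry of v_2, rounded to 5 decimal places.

Dv0 = (1.000000, -4.000000); divide by -4.000000 → v1 = (-0.250000, 1.000000)
Dv1 = (-4.250000, 7.000000); divide by 7.000000 → v2 = (-0.607143, 1.000000)
Requested entry of v2: 17/-28 = -0.60714

-0.60714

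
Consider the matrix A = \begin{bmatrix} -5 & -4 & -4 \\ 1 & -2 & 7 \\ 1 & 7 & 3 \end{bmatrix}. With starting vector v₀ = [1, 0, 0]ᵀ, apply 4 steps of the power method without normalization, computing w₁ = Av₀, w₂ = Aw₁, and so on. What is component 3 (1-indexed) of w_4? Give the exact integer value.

355

w1 = Av₀ = ((-5)·1 + (-4)·0 + (-4)·0; 1·1 + (-2)·0 + 7·0; 1·1 + 7·0 + 3·0) = (-5, 1, 1)
w2 = Aw1 = ((-5)·(-5) + (-4)·1 + (-4)·1; 1·(-5) + (-2)·1 + 7·1; 1·(-5) + 7·1 + 3·1) = (17, 0, 5)
w3 = Aw2 = (-105, 52, 32)
w4 = Aw3 = (189, 15, 355)
The requested component of w4 is 355.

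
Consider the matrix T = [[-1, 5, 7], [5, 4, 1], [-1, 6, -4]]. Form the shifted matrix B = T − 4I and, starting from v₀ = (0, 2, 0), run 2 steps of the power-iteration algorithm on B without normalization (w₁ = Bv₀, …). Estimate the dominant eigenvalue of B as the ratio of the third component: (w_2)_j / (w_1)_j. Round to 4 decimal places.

-8.8333

B = T − 4I has rows (-5, 5, 7); (5, 0, 1); (-1, 6, -8)
w1 = Bv₀ = ((-5)·0 + 5·2 + 7·0; 5·0 + 0·2 + 1·0; (-1)·0 + 6·2 + (-8)·0) = (10, 0, 12)
w2 = Bw1 = ((-5)·10 + 5·0 + 7·12; 5·10 + 0·0 + 1·12; (-1)·10 + 6·0 + (-8)·12) = (34, 62, -106)
Ratio: -106/12 = -8.8333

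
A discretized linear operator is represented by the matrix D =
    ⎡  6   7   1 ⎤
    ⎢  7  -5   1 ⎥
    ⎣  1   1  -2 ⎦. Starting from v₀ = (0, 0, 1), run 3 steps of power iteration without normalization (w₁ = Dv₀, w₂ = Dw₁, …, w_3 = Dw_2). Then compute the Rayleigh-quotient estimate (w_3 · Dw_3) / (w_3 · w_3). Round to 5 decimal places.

w1 = Dv₀ = (6·0 + 7·0 + 1·1; 7·0 + (-5)·0 + 1·1; 1·0 + 1·0 + (-2)·1) = (1, 1, -2)
w2 = Dw1 = (6·1 + 7·1 + 1·(-2); 7·1 + (-5)·1 + 1·(-2); 1·1 + 1·1 + (-2)·(-2)) = (11, 0, 6)
w3 = Dw2 = (72, 83, -1)
Dw3 = (1012, 88, 157)
w3·Dw3 = 72·1012 + 83·88 + (-1)·157 = 80011; w3·w3 = 72·72 + 83·83 + (-1)·(-1) = 12074
λ ≈ 80011/12074 = 6.62672

λ ≈ 6.62672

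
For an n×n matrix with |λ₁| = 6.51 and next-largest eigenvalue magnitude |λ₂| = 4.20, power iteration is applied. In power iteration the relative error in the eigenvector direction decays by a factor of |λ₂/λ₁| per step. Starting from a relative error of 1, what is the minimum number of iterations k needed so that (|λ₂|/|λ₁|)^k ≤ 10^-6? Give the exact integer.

32

|λ₂/λ₁| = 4.20/6.51 = 0.64516
Need k ≥ ln(10^-6) / ln(0.64516) = -13.8155 / -0.4383 ≈ 31.524
Smallest integer k satisfying the bound: 32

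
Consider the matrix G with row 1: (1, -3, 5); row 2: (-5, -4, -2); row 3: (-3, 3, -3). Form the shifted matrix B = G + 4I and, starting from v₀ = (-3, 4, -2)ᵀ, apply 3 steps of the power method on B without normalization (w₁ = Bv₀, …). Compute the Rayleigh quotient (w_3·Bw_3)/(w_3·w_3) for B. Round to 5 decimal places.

B = G + 4I has rows (5, -3, 5); (-5, 0, -2); (-3, 3, 1)
w1 = Bv₀ = (5·(-3) + (-3)·4 + 5·(-2); (-5)·(-3) + 0·4 + (-2)·(-2); (-3)·(-3) + 3·4 + 1·(-2)) = (-37, 19, 19)
w2 = Bw1 = (5·(-37) + (-3)·19 + 5·19; (-5)·(-37) + 0·19 + (-2)·19; (-3)·(-37) + 3·19 + 1·19) = (-147, 147, 187)
w3 = Bw2 = (-241, 361, 1069)
Bw3 = (3057, -933, 2875)
w3·Bw3 = 1999825; w3·w3 = 1331163; μ ≈ 1999825/1331163 = 1.50231

μ ≈ 1.50231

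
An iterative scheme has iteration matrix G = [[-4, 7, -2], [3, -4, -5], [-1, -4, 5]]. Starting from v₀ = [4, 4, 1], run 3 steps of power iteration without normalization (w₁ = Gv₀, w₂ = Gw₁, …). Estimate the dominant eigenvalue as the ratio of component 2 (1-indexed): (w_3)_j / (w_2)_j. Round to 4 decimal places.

w1 = Gv₀ = (10, -9, -15)
w2 = Gw1 = (-73, 141, -49)
w3 = Gw2 = (1377, -538, -736)
Ratio at component: -538 / 141 = -3.8156

λ ≈ -3.8156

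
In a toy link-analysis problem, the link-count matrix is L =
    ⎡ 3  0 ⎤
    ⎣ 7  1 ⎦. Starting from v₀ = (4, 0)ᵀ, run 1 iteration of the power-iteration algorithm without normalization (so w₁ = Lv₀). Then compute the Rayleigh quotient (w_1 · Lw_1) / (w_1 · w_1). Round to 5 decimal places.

w1 = Lv₀ = (3·4 + 0·0; 7·4 + 1·0) = (12, 28)
Lw1 = (36, 112)
w1·Lw1 = 12·36 + 28·112 = 3568; w1·w1 = 12·12 + 28·28 = 928
λ ≈ 3568/928 = 3.84483

λ ≈ 3.84483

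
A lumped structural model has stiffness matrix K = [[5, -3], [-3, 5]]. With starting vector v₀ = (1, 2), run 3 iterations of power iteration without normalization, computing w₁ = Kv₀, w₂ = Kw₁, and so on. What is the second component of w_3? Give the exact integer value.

w1 = Kv₀ = (5·1 + (-3)·2; (-3)·1 + 5·2) = (-1, 7)
w2 = Kw1 = (5·(-1) + (-3)·7; (-3)·(-1) + 5·7) = (-26, 38)
w3 = Kw2 = (-244, 268)
The requested component of w3 is 268.

268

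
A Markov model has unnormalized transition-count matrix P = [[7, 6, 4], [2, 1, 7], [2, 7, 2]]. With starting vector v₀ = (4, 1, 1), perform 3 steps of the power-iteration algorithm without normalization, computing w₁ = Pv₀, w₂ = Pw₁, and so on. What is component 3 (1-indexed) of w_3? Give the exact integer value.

2781

w1 = Pv₀ = (38, 16, 17)
w2 = Pw1 = (430, 211, 222)
w3 = Pw2 = (5164, 2625, 2781)
The requested component of w3 is 2781.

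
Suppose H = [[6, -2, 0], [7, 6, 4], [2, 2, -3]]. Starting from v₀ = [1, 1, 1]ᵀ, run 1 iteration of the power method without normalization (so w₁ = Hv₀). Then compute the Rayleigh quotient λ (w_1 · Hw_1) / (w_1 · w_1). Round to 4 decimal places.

λ ≈ 7.4412

w1 = Hv₀ = (6·1 + (-2)·1 + 0·1; 7·1 + 6·1 + 4·1; 2·1 + 2·1 + (-3)·1) = (4, 17, 1)
Hw1 = (-10, 134, 39)
w1·Hw1 = 4·(-10) + 17·134 + 1·39 = 2277; w1·w1 = 4·4 + 17·17 + 1·1 = 306
λ ≈ 2277/306 = 7.4412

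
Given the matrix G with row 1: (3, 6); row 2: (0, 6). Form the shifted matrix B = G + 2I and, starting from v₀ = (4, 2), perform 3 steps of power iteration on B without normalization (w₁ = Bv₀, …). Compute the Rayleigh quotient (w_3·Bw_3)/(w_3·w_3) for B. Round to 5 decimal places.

8.00000

B = G + 2I has rows (5, 6); (0, 8)
w1 = Bv₀ = (5·4 + 6·2; 0·4 + 8·2) = (32, 16)
w2 = Bw1 = (5·32 + 6·16; 0·32 + 8·16) = (256, 128)
w3 = Bw2 = (2048, 1024)
Bw3 = (16384, 8192)
w3·Bw3 = 41943040; w3·w3 = 5242880; μ ≈ 41943040/5242880 = 8.00000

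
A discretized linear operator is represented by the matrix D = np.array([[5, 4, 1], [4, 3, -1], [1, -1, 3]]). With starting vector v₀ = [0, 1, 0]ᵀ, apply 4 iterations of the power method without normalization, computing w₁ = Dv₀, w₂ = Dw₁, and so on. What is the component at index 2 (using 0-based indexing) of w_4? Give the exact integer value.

50

w1 = Dv₀ = (5·0 + 4·1 + 1·0; 4·0 + 3·1 + (-1)·0; 1·0 + (-1)·1 + 3·0) = (4, 3, -1)
w2 = Dw1 = (5·4 + 4·3 + 1·(-1); 4·4 + 3·3 + (-1)·(-1); 1·4 + (-1)·3 + 3·(-1)) = (31, 26, -2)
w3 = Dw2 = (257, 204, -1)
w4 = Dw3 = (2100, 1641, 50)
The requested component of w4 is 50.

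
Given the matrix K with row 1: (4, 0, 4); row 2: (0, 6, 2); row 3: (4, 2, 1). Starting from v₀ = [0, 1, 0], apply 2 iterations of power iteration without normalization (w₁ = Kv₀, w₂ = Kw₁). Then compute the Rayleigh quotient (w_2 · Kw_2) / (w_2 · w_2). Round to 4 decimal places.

7.0903

w1 = Kv₀ = (4·0 + 0·1 + 4·0; 0·0 + 6·1 + 2·0; 4·0 + 2·1 + 1·0) = (0, 6, 2)
w2 = Kw1 = (4·0 + 0·6 + 4·2; 0·0 + 6·6 + 2·2; 4·0 + 2·6 + 1·2) = (8, 40, 14)
Kw2 = (88, 268, 126)
w2·Kw2 = 8·88 + 40·268 + 14·126 = 13188; w2·w2 = 8·8 + 40·40 + 14·14 = 1860
λ ≈ 13188/1860 = 7.0903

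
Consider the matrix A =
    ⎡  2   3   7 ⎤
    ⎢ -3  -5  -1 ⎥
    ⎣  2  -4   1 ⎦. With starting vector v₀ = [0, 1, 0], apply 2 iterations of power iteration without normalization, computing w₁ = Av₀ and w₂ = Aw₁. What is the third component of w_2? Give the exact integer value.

w1 = Av₀ = (3, -5, -4)
w2 = Aw1 = (-37, 20, 22)
The requested component of w2 is 22.

22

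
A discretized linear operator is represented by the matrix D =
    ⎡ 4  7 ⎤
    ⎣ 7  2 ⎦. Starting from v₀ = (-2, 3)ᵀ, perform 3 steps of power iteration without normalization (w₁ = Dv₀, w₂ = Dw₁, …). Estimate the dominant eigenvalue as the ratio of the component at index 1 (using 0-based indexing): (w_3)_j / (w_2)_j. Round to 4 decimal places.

w1 = Dv₀ = (13, -8)
w2 = Dw1 = (-4, 75)
w3 = Dw2 = (509, 122)
Ratio at component: 122 / 75 = 1.6267

λ ≈ 1.6267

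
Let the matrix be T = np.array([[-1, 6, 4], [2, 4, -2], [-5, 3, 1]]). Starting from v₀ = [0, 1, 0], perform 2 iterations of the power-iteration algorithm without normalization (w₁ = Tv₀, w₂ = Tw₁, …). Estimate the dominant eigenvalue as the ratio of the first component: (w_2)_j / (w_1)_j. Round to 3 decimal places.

w1 = Tv₀ = (6, 4, 3)
w2 = Tw1 = (30, 22, -15)
Ratio at component: 30 / 6 = 5.000

5.000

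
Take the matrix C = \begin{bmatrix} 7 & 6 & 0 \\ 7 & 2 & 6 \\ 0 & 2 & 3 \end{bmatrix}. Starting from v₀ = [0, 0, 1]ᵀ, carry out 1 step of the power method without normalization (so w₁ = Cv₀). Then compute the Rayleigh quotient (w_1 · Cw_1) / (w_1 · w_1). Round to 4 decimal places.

λ ≈ 5.4000

w1 = Cv₀ = (7·0 + 6·0 + 0·1; 7·0 + 2·0 + 6·1; 0·0 + 2·0 + 3·1) = (0, 6, 3)
Cw1 = (36, 30, 21)
w1·Cw1 = 0·36 + 6·30 + 3·21 = 243; w1·w1 = 0·0 + 6·6 + 3·3 = 45
λ ≈ 243/45 = 5.4000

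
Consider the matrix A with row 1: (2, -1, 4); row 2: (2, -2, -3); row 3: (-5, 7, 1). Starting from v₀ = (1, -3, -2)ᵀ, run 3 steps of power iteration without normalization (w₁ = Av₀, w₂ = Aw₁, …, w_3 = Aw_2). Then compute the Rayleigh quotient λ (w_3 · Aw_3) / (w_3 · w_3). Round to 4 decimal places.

λ ≈ -1.4668

w1 = Av₀ = (2·1 + (-1)·(-3) + 4·(-2); 2·1 + (-2)·(-3) + (-3)·(-2); (-5)·1 + 7·(-3) + 1·(-2)) = (-3, 14, -28)
w2 = Aw1 = (2·(-3) + (-1)·14 + 4·(-28); 2·(-3) + (-2)·14 + (-3)·(-28); (-5)·(-3) + 7·14 + 1·(-28)) = (-132, 50, 85)
w3 = Aw2 = (26, -619, 1095)
Aw3 = (5051, -1995, -3368)
w3·Aw3 = 26·5051 + (-619)·(-1995) + 1095·(-3368) = -2321729; w3·w3 = 26·26 + (-619)·(-619) + 1095·1095 = 1582862
λ ≈ -2321729/1582862 = -1.4668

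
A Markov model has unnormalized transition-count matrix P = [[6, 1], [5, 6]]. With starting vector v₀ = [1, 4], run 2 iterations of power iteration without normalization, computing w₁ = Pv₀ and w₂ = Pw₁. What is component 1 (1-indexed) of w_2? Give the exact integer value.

w1 = Pv₀ = (10, 29)
w2 = Pw1 = (89, 224)
The requested component of w2 is 89.

89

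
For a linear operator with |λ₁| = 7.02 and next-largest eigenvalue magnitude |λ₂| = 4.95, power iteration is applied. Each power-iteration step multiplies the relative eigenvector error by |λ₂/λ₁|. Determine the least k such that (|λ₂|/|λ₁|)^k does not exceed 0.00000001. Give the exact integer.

|λ₂/λ₁| = 4.95/7.02 = 0.70513
Need k ≥ ln(0.00000001) / ln(0.70513) = -18.4207 / -0.3494 ≈ 52.725
Smallest integer k satisfying the bound: 53

53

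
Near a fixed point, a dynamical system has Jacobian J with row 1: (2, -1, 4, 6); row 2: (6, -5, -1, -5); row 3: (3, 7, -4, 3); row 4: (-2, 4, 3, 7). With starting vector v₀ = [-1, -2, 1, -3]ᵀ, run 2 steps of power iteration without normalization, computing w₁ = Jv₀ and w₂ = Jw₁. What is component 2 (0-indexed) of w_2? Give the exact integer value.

w1 = Jv₀ = (2·(-1) + (-1)·(-2) + 4·1 + 6·(-3); 6·(-1) + (-5)·(-2) + (-1)·1 + (-5)·(-3); 3·(-1) + 7·(-2) + (-4)·1 + 3·(-3); (-2)·(-1) + 4·(-2) + 3·1 + 7·(-3)) = (-14, 18, -30, -24)
w2 = Jw1 = (2·(-14) + (-1)·18 + 4·(-30) + 6·(-24); 6·(-14) + (-5)·18 + (-1)·(-30) + (-5)·(-24); 3·(-14) + 7·18 + (-4)·(-30) + 3·(-24); (-2)·(-14) + 4·18 + 3·(-30) + 7·(-24)) = (-310, -24, 132, -158)
The requested component of w2 is 132.

132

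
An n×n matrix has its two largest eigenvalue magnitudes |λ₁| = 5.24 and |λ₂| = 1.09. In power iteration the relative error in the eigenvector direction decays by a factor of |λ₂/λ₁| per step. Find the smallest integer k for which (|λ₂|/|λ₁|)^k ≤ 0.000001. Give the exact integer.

9

|λ₂/λ₁| = 1.09/5.24 = 0.20802
Need k ≥ ln(0.000001) / ln(0.20802) = -13.8155 / -1.5701 ≈ 8.799
Smallest integer k satisfying the bound: 9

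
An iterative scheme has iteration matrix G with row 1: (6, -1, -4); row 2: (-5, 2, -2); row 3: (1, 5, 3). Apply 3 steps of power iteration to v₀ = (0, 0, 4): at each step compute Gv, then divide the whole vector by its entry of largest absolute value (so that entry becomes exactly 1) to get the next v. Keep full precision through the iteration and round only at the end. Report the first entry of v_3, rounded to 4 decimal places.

-0.9700

Gv0 = (-16.00000, -8.00000, 12.00000); divide by -16.00000 → v1 = (1.00000, 0.50000, -0.75000)
Gv1 = (8.50000, -2.50000, 1.25000); divide by 8.50000 → v2 = (1.00000, -0.29412, 0.14706)
Gv2 = (5.70588, -5.88235, -0.02941); divide by -5.88235 → v3 = (-0.97000, 1.00000, 0.00500)
Requested entry of v3: -776/800 = -0.9700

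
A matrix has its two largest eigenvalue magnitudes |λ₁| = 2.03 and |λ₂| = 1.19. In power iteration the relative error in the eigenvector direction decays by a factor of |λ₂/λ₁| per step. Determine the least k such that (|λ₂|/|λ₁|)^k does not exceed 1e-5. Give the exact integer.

|λ₂/λ₁| = 1.19/2.03 = 0.58621
Need k ≥ ln(1e-5) / ln(0.58621) = -11.5129 / -0.5341 ≈ 21.556
Smallest integer k satisfying the bound: 22

22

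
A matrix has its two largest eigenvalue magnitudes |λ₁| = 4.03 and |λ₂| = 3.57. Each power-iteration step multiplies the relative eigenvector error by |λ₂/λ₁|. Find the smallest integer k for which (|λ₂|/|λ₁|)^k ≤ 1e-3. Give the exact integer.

|λ₂/λ₁| = 3.57/4.03 = 0.88586
Need k ≥ ln(1e-3) / ln(0.88586) = -6.9078 / -0.1212 ≈ 56.994
Smallest integer k satisfying the bound: 57

57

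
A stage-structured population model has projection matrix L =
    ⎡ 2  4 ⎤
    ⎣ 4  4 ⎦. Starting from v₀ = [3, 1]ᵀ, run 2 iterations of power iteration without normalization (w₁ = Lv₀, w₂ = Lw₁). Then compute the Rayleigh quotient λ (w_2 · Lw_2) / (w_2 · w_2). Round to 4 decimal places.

w1 = Lv₀ = (2·3 + 4·1; 4·3 + 4·1) = (10, 16)
w2 = Lw1 = (2·10 + 4·16; 4·10 + 4·16) = (84, 104)
Lw2 = (584, 752)
w2·Lw2 = 84·584 + 104·752 = 127264; w2·w2 = 84·84 + 104·104 = 17872
λ ≈ 127264/17872 = 7.1209

λ ≈ 7.1209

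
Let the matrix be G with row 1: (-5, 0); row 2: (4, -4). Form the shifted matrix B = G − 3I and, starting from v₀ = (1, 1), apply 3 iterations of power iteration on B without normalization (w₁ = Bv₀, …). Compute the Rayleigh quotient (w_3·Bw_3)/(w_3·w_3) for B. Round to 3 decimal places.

B = G − 3I has rows (-8, 0); (4, -7)
w1 = Bv₀ = ((-8)·1 + 0·1; 4·1 + (-7)·1) = (-8, -3)
w2 = Bw1 = ((-8)·(-8) + 0·(-3); 4·(-8) + (-7)·(-3)) = (64, -11)
w3 = Bw2 = (-512, 333)
Bw3 = (4096, -4379)
w3·Bw3 = -3555359; w3·w3 = 373033; μ ≈ -3555359/373033 = -9.531

μ ≈ -9.531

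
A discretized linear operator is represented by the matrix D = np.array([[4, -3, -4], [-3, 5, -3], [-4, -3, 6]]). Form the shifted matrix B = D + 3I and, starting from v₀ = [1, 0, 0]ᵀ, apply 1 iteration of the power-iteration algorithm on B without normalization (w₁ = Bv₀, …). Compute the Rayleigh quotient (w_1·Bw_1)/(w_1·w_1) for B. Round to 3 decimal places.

μ ≈ 11.311

B = D + 3I has rows (7, -3, -4); (-3, 8, -3); (-4, -3, 9)
w1 = Bv₀ = (7·1 + (-3)·0 + (-4)·0; (-3)·1 + 8·0 + (-3)·0; (-4)·1 + (-3)·0 + 9·0) = (7, -3, -4)
Bw1 = (74, -33, -55)
w1·Bw1 = 837; w1·w1 = 74; μ ≈ 837/74 = 11.311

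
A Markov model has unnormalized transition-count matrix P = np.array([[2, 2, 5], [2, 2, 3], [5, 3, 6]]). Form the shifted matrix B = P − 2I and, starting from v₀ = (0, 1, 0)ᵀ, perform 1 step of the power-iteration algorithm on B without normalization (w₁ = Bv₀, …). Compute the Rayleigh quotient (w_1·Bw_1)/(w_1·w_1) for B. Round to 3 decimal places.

B = P − 2I has rows (0, 2, 5); (2, 0, 3); (5, 3, 4)
w1 = Bv₀ = (0·0 + 2·1 + 5·0; 2·0 + 0·1 + 3·0; 5·0 + 3·1 + 4·0) = (2, 0, 3)
Bw1 = (15, 13, 22)
w1·Bw1 = 96; w1·w1 = 13; μ ≈ 96/13 = 7.385

7.385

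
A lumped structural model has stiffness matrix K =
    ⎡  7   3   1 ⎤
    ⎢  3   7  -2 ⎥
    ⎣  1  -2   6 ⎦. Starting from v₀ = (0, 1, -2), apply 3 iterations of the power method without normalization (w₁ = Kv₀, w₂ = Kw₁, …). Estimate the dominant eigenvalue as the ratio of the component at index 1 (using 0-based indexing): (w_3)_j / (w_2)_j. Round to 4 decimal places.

λ ≈ 9.6667

w1 = Kv₀ = (1, 11, -14)
w2 = Kw1 = (26, 108, -105)
w3 = Kw2 = (401, 1044, -820)
Ratio at component: 1044 / 108 = 9.6667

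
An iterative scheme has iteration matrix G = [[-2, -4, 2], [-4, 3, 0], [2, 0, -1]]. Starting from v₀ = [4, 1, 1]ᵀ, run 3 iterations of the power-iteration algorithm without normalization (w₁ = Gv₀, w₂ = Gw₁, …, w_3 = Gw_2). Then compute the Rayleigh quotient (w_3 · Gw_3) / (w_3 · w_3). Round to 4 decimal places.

w1 = Gv₀ = ((-2)·4 + (-4)·1 + 2·1; (-4)·4 + 3·1 + 0·1; 2·4 + 0·1 + (-1)·1) = (-10, -13, 7)
w2 = Gw1 = ((-2)·(-10) + (-4)·(-13) + 2·7; (-4)·(-10) + 3·(-13) + 0·7; 2·(-10) + 0·(-13) + (-1)·7) = (86, 1, -27)
w3 = Gw2 = (-230, -341, 199)
Gw3 = (2222, -103, -659)
w3·Gw3 = (-230)·2222 + (-341)·(-103) + 199·(-659) = -607078; w3·w3 = (-230)·(-230) + (-341)·(-341) + 199·199 = 208782
λ ≈ -607078/208782 = -2.9077

λ ≈ -2.9077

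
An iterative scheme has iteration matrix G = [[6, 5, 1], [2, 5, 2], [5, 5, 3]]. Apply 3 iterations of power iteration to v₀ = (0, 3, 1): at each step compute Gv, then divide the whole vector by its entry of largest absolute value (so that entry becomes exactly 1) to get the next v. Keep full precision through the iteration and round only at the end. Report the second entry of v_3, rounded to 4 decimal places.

Gv0 = (16.00000, 17.00000, 18.00000); divide by 18.00000 → v1 = (0.88889, 0.94444, 1.00000)
Gv1 = (11.05556, 8.50000, 12.16667); divide by 12.16667 → v2 = (0.90868, 0.69863, 1.00000)
Gv2 = (9.94521, 7.31050, 11.03653); divide by 11.03653 → v3 = (0.90112, 0.66239, 1.00000)
Requested entry of v3: 1601/2417 = 0.6624

0.6624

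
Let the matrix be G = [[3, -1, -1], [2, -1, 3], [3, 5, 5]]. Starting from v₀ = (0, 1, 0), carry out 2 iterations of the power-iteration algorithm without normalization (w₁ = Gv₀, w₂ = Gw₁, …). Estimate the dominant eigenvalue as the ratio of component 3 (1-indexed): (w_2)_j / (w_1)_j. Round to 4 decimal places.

3.4000

w1 = Gv₀ = (-1, -1, 5)
w2 = Gw1 = (-7, 14, 17)
Ratio at component: 17 / 5 = 3.4000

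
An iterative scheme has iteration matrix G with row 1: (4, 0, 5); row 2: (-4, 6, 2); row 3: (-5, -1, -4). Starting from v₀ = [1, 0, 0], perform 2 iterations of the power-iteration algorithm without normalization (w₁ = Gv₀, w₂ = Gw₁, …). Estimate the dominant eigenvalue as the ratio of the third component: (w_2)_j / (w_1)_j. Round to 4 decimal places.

w1 = Gv₀ = (4, -4, -5)
w2 = Gw1 = (-9, -50, 4)
Ratio at component: 4 / -5 = -0.8000

-0.8000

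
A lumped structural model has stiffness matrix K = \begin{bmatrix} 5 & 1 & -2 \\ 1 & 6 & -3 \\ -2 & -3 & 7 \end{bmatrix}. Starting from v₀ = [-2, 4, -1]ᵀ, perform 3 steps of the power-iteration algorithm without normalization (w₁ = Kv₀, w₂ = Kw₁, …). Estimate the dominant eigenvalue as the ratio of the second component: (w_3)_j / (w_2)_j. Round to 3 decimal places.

w1 = Kv₀ = (5·(-2) + 1·4 + (-2)·(-1); 1·(-2) + 6·4 + (-3)·(-1); (-2)·(-2) + (-3)·4 + 7·(-1)) = (-4, 25, -15)
w2 = Kw1 = (5·(-4) + 1·25 + (-2)·(-15); 1·(-4) + 6·25 + (-3)·(-15); (-2)·(-4) + (-3)·25 + 7·(-15)) = (35, 191, -172)
w3 = Kw2 = (710, 1697, -1847)
Ratio at component: 1697 / 191 = 8.885

λ ≈ 8.885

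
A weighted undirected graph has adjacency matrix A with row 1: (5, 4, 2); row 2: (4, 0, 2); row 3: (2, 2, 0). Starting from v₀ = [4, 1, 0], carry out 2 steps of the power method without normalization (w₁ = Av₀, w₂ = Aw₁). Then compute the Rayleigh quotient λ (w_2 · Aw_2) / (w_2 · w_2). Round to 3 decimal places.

λ ≈ 8.130

w1 = Av₀ = (5·4 + 4·1 + 2·0; 4·4 + 0·1 + 2·0; 2·4 + 2·1 + 0·0) = (24, 16, 10)
w2 = Aw1 = (5·24 + 4·16 + 2·10; 4·24 + 0·16 + 2·10; 2·24 + 2·16 + 0·10) = (204, 116, 80)
Aw2 = (1644, 976, 640)
w2·Aw2 = 204·1644 + 116·976 + 80·640 = 499792; w2·w2 = 204·204 + 116·116 + 80·80 = 61472
λ ≈ 499792/61472 = 8.130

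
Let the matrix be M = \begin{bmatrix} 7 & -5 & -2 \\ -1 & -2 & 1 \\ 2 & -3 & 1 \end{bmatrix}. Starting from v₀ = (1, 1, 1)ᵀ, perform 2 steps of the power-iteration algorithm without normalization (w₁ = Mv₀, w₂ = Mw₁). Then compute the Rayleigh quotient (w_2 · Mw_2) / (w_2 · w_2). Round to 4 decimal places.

λ ≈ 2.7368

w1 = Mv₀ = (0, -2, 0)
w2 = Mw1 = (10, 4, 6)
Mw2 = (38, -12, 14)
w2·Mw2 = 10·38 + 4·(-12) + 6·14 = 416; w2·w2 = 10·10 + 4·4 + 6·6 = 152
λ ≈ 416/152 = 2.7368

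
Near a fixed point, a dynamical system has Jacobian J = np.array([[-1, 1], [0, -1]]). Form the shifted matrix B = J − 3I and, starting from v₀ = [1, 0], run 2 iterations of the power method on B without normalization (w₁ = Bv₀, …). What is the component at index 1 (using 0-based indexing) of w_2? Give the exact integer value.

0

B = J − 3I has rows (-4, 1); (0, -4)
w1 = Bv₀ = ((-4)·1 + 1·0; 0·1 + (-4)·0) = (-4, 0)
w2 = Bw1 = ((-4)·(-4) + 1·0; 0·(-4) + (-4)·0) = (16, 0)
Requested component of w2: 0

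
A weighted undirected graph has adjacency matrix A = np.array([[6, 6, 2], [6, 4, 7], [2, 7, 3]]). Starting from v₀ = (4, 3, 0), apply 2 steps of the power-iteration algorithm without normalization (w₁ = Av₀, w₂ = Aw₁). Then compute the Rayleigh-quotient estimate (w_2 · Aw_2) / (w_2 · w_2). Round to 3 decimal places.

λ ≈ 14.551

w1 = Av₀ = (6·4 + 6·3 + 2·0; 6·4 + 4·3 + 7·0; 2·4 + 7·3 + 3·0) = (42, 36, 29)
w2 = Aw1 = (6·42 + 6·36 + 2·29; 6·42 + 4·36 + 7·29; 2·42 + 7·36 + 3·29) = (526, 599, 423)
Aw2 = (7596, 8513, 6514)
w2·Aw2 = 526·7596 + 599·8513 + 423·6514 = 11850205; w2·w2 = 526·526 + 599·599 + 423·423 = 814406
λ ≈ 11850205/814406 = 14.551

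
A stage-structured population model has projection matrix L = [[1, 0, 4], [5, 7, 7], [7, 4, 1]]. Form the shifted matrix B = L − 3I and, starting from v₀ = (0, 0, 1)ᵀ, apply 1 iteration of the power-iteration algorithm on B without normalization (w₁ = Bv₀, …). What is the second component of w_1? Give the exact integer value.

7

B = L − 3I has rows (-2, 0, 4); (5, 4, 7); (7, 4, -2)
w1 = Bv₀ = ((-2)·0 + 0·0 + 4·1; 5·0 + 4·0 + 7·1; 7·0 + 4·0 + (-2)·1) = (4, 7, -2)
Requested component of w1: 7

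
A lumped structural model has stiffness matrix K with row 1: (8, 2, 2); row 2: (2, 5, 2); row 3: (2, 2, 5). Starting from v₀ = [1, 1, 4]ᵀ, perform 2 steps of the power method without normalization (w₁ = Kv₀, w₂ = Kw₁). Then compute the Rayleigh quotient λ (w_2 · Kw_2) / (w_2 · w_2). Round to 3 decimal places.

w1 = Kv₀ = (8·1 + 2·1 + 2·4; 2·1 + 5·1 + 2·4; 2·1 + 2·1 + 5·4) = (18, 15, 24)
w2 = Kw1 = (8·18 + 2·15 + 2·24; 2·18 + 5·15 + 2·24; 2·18 + 2·15 + 5·24) = (222, 159, 186)
Kw2 = (2466, 1611, 1692)
w2·Kw2 = 222·2466 + 159·1611 + 186·1692 = 1118313; w2·w2 = 222·222 + 159·159 + 186·186 = 109161
λ ≈ 1118313/109161 = 10.245

λ ≈ 10.245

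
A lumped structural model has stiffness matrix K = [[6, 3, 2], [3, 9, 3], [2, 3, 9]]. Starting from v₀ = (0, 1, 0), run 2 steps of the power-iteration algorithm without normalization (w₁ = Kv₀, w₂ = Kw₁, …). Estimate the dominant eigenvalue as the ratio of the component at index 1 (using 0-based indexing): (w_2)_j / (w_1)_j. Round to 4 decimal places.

λ ≈ 11.0000

w1 = Kv₀ = (6·0 + 3·1 + 2·0; 3·0 + 9·1 + 3·0; 2·0 + 3·1 + 9·0) = (3, 9, 3)
w2 = Kw1 = (6·3 + 3·9 + 2·3; 3·3 + 9·9 + 3·3; 2·3 + 3·9 + 9·3) = (51, 99, 60)
Ratio at component: 99 / 9 = 11.0000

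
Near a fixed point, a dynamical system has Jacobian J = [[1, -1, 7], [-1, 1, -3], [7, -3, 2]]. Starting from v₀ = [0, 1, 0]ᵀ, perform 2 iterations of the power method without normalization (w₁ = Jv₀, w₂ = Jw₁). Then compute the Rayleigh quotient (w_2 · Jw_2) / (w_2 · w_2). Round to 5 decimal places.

w1 = Jv₀ = (-1, 1, -3)
w2 = Jw1 = (-23, 11, -16)
Jw2 = (-146, 82, -226)
w2·Jw2 = (-23)·(-146) + 11·82 + (-16)·(-226) = 7876; w2·w2 = (-23)·(-23) + 11·11 + (-16)·(-16) = 906
λ ≈ 7876/906 = 8.69316

λ ≈ 8.69316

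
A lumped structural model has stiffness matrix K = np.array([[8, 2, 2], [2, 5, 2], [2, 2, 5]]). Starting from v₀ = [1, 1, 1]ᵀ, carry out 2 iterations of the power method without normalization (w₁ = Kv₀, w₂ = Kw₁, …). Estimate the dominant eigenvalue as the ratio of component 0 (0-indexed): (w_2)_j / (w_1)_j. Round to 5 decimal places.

11.00000

w1 = Kv₀ = (8·1 + 2·1 + 2·1; 2·1 + 5·1 + 2·1; 2·1 + 2·1 + 5·1) = (12, 9, 9)
w2 = Kw1 = (8·12 + 2·9 + 2·9; 2·12 + 5·9 + 2·9; 2·12 + 2·9 + 5·9) = (132, 87, 87)
Ratio at component: 132 / 12 = 11.00000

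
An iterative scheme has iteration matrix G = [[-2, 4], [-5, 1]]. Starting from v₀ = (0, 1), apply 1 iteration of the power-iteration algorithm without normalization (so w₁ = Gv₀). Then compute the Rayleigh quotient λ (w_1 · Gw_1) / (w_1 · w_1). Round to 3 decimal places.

λ ≈ -2.059

w1 = Gv₀ = ((-2)·0 + 4·1; (-5)·0 + 1·1) = (4, 1)
Gw1 = (-4, -19)
w1·Gw1 = 4·(-4) + 1·(-19) = -35; w1·w1 = 4·4 + 1·1 = 17
λ ≈ -35/17 = -2.059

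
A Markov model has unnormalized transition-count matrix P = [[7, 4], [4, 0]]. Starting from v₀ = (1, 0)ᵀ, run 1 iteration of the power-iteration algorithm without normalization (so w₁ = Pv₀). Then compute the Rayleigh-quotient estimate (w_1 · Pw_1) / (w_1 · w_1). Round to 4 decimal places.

8.7231

w1 = Pv₀ = (7·1 + 4·0; 4·1 + 0·0) = (7, 4)
Pw1 = (65, 28)
w1·Pw1 = 7·65 + 4·28 = 567; w1·w1 = 7·7 + 4·4 = 65
λ ≈ 567/65 = 8.7231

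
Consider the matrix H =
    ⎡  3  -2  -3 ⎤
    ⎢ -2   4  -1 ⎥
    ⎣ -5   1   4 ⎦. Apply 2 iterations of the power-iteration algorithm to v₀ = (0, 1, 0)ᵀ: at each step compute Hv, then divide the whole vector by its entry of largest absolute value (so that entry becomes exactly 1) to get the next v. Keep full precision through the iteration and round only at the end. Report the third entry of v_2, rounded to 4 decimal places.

0.9474

Hv0 = (-2.00000, 4.00000, 1.00000); divide by 4.00000 → v1 = (-0.50000, 1.00000, 0.25000)
Hv1 = (-4.25000, 4.75000, 4.50000); divide by 4.75000 → v2 = (-0.89474, 1.00000, 0.94737)
Requested entry of v2: 18/19 = 0.9474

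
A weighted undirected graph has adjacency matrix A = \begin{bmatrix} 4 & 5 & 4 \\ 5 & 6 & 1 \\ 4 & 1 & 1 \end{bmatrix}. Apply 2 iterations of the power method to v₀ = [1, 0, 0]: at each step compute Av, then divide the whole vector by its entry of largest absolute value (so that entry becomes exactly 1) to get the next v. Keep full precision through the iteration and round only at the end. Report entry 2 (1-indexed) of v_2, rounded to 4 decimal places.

0.9474

Av0 = (4.00000, 5.00000, 4.00000); divide by 5.00000 → v1 = (0.80000, 1.00000, 0.80000)
Av1 = (11.40000, 10.80000, 5.00000); divide by 11.40000 → v2 = (1.00000, 0.94737, 0.43860)
Requested entry of v2: 54/57 = 0.9474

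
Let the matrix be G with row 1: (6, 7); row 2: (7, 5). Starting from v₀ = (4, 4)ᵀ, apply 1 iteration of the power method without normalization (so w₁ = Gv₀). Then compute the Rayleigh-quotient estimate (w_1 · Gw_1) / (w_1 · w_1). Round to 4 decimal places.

12.5176

w1 = Gv₀ = (6·4 + 7·4; 7·4 + 5·4) = (52, 48)
Gw1 = (648, 604)
w1·Gw1 = 52·648 + 48·604 = 62688; w1·w1 = 52·52 + 48·48 = 5008
λ ≈ 62688/5008 = 12.5176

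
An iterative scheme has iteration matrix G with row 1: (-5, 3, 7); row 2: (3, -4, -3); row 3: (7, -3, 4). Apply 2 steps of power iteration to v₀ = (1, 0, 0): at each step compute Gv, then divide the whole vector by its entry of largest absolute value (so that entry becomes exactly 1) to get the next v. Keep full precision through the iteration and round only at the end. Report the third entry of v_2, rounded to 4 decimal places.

Gv0 = (-5.00000, 3.00000, 7.00000); divide by 7.00000 → v1 = (-0.71429, 0.42857, 1.00000)
Gv1 = (11.85714, -6.85714, -2.28571); divide by 11.85714 → v2 = (1.00000, -0.57831, -0.19277)
Requested entry of v2: -16/83 = -0.1928

-0.1928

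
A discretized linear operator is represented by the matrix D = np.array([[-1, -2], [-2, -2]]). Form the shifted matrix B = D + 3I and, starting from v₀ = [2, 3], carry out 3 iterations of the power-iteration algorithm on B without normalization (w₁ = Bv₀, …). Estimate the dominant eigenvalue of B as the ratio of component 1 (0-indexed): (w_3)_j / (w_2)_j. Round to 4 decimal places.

2.3333

B = D + 3I has rows (2, -2); (-2, 1)
w1 = Bv₀ = (2·2 + (-2)·3; (-2)·2 + 1·3) = (-2, -1)
w2 = Bw1 = (2·(-2) + (-2)·(-1); (-2)·(-2) + 1·(-1)) = (-2, 3)
w3 = Bw2 = (-10, 7)
Ratio: 7/3 = 2.3333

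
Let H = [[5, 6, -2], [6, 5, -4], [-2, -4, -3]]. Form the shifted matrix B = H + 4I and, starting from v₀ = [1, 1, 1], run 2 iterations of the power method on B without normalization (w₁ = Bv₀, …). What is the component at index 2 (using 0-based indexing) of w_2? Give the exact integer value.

-75

B = H + 4I has rows (9, 6, -2); (6, 9, -4); (-2, -4, 1)
w1 = Bv₀ = (9·1 + 6·1 + (-2)·1; 6·1 + 9·1 + (-4)·1; (-2)·1 + (-4)·1 + 1·1) = (13, 11, -5)
w2 = Bw1 = (9·13 + 6·11 + (-2)·(-5); 6·13 + 9·11 + (-4)·(-5); (-2)·13 + (-4)·11 + 1·(-5)) = (193, 197, -75)
Requested component of w2: -75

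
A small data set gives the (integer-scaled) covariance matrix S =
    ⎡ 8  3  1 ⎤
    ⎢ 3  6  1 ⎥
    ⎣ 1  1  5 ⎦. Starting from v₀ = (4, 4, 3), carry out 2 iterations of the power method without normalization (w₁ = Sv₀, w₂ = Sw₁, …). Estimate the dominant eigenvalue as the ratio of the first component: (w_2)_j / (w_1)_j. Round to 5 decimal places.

w1 = Sv₀ = (47, 39, 23)
w2 = Sw1 = (516, 398, 201)
Ratio at component: 516 / 47 = 10.97872

λ ≈ 10.97872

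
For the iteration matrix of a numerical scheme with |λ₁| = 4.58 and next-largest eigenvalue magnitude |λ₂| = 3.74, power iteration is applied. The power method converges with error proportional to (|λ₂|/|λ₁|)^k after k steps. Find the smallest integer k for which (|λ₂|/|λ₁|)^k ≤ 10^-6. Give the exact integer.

69

|λ₂/λ₁| = 3.74/4.58 = 0.81659
Need k ≥ ln(10^-6) / ln(0.81659) = -13.8155 / -0.2026 ≈ 68.187
Smallest integer k satisfying the bound: 69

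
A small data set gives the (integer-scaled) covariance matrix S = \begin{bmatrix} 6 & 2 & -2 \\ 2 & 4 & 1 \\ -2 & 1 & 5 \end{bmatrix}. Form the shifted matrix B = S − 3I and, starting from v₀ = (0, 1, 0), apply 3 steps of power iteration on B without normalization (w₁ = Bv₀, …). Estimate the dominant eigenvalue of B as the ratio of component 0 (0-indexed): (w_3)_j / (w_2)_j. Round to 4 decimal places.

μ ≈ 5.3333

B = S − 3I has rows (3, 2, -2); (2, 1, 1); (-2, 1, 2)
w1 = Bv₀ = (3·0 + 2·1 + (-2)·0; 2·0 + 1·1 + 1·0; (-2)·0 + 1·1 + 2·0) = (2, 1, 1)
w2 = Bw1 = (3·2 + 2·1 + (-2)·1; 2·2 + 1·1 + 1·1; (-2)·2 + 1·1 + 2·1) = (6, 6, -1)
w3 = Bw2 = (32, 17, -8)
Ratio: 32/6 = 5.3333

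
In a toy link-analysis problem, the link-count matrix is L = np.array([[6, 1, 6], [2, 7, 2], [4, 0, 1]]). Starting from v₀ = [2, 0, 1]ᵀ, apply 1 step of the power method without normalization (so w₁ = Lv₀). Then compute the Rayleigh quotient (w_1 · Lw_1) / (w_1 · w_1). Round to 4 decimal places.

w1 = Lv₀ = (18, 6, 9)
Lw1 = (168, 96, 81)
w1·Lw1 = 18·168 + 6·96 + 9·81 = 4329; w1·w1 = 18·18 + 6·6 + 9·9 = 441
λ ≈ 4329/441 = 9.8163

9.8163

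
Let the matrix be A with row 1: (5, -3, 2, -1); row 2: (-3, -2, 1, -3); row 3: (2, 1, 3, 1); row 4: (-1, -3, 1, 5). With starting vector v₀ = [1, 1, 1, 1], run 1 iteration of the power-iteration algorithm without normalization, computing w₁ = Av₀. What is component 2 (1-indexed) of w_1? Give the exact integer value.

-7

w1 = Av₀ = (5·1 + (-3)·1 + 2·1 + (-1)·1; (-3)·1 + (-2)·1 + 1·1 + (-3)·1; 2·1 + 1·1 + 3·1 + 1·1; (-1)·1 + (-3)·1 + 1·1 + 5·1) = (3, -7, 7, 2)
The requested component of w1 is -7.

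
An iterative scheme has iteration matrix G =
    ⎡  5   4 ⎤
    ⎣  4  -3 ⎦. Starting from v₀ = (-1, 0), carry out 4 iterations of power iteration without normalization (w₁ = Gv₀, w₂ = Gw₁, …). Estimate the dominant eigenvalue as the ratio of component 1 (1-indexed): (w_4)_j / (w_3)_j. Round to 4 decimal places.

w1 = Gv₀ = (5·(-1) + 4·0; 4·(-1) + (-3)·0) = (-5, -4)
w2 = Gw1 = (5·(-5) + 4·(-4); 4·(-5) + (-3)·(-4)) = (-41, -8)
w3 = Gw2 = (-237, -140)
w4 = Gw3 = (-1745, -528)
Ratio at component: -1745 / -237 = 7.3629

7.3629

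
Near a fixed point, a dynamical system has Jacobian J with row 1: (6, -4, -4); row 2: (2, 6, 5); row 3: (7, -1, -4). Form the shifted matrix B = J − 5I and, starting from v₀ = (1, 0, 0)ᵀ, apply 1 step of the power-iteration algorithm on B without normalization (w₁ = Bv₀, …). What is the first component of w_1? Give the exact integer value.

B = J − 5I has rows (1, -4, -4); (2, 1, 5); (7, -1, -9)
w1 = Bv₀ = (1, 2, 7)
Requested component of w1: 1

1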